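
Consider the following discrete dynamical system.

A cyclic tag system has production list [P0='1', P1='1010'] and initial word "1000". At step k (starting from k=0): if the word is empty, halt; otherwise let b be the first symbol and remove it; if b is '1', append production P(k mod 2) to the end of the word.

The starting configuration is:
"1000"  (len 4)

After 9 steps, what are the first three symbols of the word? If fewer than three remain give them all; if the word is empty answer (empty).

[0] "1000"  (len 4)
[1] "0001"  (len 4)
[2] "001"  (len 3)
[3] "01"  (len 2)
[4] "1"  (len 1)
[5] "1"  (len 1)
[6] "1010"  (len 4)
[7] "0101"  (len 4)
[8] "101"  (len 3)
[9] "011"  (len 3)

011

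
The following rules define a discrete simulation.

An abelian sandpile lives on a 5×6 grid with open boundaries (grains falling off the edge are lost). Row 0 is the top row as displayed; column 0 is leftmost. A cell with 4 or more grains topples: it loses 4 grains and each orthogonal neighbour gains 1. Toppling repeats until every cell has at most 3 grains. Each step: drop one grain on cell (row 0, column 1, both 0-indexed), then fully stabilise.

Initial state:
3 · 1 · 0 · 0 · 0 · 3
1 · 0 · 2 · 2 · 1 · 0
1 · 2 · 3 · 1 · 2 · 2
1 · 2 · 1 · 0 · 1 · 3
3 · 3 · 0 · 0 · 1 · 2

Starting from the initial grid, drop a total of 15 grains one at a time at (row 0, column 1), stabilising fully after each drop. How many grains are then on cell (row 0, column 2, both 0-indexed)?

1

[0] 3 · 1 · 0 · 0 · 0 · 3
1 · 0 · 2 · 2 · 1 · 0
1 · 2 · 3 · 1 · 2 · 2
1 · 2 · 1 · 0 · 1 · 3
3 · 3 · 0 · 0 · 1 · 2
[1] 3 · 2 · 0 · 0 · 0 · 3
1 · 0 · 2 · 2 · 1 · 0
1 · 2 · 3 · 1 · 2 · 2
1 · 2 · 1 · 0 · 1 · 3
3 · 3 · 0 · 0 · 1 · 2
[2] 3 · 3 · 0 · 0 · 0 · 3
1 · 0 · 2 · 2 · 1 · 0
1 · 2 · 3 · 1 · 2 · 2
1 · 2 · 1 · 0 · 1 · 3
3 · 3 · 0 · 0 · 1 · 2
[3] 0 · 1 · 1 · 0 · 0 · 3
2 · 1 · 2 · 2 · 1 · 0
1 · 2 · 3 · 1 · 2 · 2
1 · 2 · 1 · 0 · 1 · 3
3 · 3 · 0 · 0 · 1 · 2
[4] 0 · 2 · 1 · 0 · 0 · 3
2 · 1 · 2 · 2 · 1 · 0
1 · 2 · 3 · 1 · 2 · 2
1 · 2 · 1 · 0 · 1 · 3
3 · 3 · 0 · 0 · 1 · 2
[5] 0 · 3 · 1 · 0 · 0 · 3
2 · 1 · 2 · 2 · 1 · 0
1 · 2 · 3 · 1 · 2 · 2
1 · 2 · 1 · 0 · 1 · 3
3 · 3 · 0 · 0 · 1 · 2
[6] 1 · 0 · 2 · 0 · 0 · 3
2 · 2 · 2 · 2 · 1 · 0
1 · 2 · 3 · 1 · 2 · 2
1 · 2 · 1 · 0 · 1 · 3
3 · 3 · 0 · 0 · 1 · 2
[7] 1 · 1 · 2 · 0 · 0 · 3
2 · 2 · 2 · 2 · 1 · 0
1 · 2 · 3 · 1 · 2 · 2
1 · 2 · 1 · 0 · 1 · 3
3 · 3 · 0 · 0 · 1 · 2
[8] 1 · 2 · 2 · 0 · 0 · 3
2 · 2 · 2 · 2 · 1 · 0
1 · 2 · 3 · 1 · 2 · 2
1 · 2 · 1 · 0 · 1 · 3
3 · 3 · 0 · 0 · 1 · 2
[9] 1 · 3 · 2 · 0 · 0 · 3
2 · 2 · 2 · 2 · 1 · 0
1 · 2 · 3 · 1 · 2 · 2
1 · 2 · 1 · 0 · 1 · 3
3 · 3 · 0 · 0 · 1 · 2
[10] 2 · 0 · 3 · 0 · 0 · 3
2 · 3 · 2 · 2 · 1 · 0
1 · 2 · 3 · 1 · 2 · 2
1 · 2 · 1 · 0 · 1 · 3
3 · 3 · 0 · 0 · 1 · 2
[11] 2 · 1 · 3 · 0 · 0 · 3
2 · 3 · 2 · 2 · 1 · 0
1 · 2 · 3 · 1 · 2 · 2
1 · 2 · 1 · 0 · 1 · 3
3 · 3 · 0 · 0 · 1 · 2
[12] 2 · 2 · 3 · 0 · 0 · 3
2 · 3 · 2 · 2 · 1 · 0
1 · 2 · 3 · 1 · 2 · 2
1 · 2 · 1 · 0 · 1 · 3
3 · 3 · 0 · 0 · 1 · 2
[13] 2 · 3 · 3 · 0 · 0 · 3
2 · 3 · 2 · 2 · 1 · 0
1 · 2 · 3 · 1 · 2 · 2
1 · 2 · 1 · 0 · 1 · 3
3 · 3 · 0 · 0 · 1 · 2
[14] 3 · 2 · 1 · 1 · 0 · 3
3 · 2 · 1 · 3 · 1 · 0
2 · 0 · 1 · 2 · 2 · 2
1 · 3 · 2 · 0 · 1 · 3
3 · 3 · 0 · 0 · 1 · 2
[15] 3 · 3 · 1 · 1 · 0 · 3
3 · 2 · 1 · 3 · 1 · 0
2 · 0 · 1 · 2 · 2 · 2
1 · 3 · 2 · 0 · 1 · 3
3 · 3 · 0 · 0 · 1 · 2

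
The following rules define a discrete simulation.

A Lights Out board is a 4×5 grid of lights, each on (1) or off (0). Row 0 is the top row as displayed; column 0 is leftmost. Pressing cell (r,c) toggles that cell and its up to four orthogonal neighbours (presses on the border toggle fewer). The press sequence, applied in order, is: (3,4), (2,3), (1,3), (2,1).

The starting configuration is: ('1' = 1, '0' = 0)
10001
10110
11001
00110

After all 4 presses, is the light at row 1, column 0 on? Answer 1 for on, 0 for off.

gen 0: 10001
10110
11001
00110
gen 1: 10001
10110
11000
00101
gen 2: 10001
10100
11111
00111
gen 3: 10011
10011
11101
00111
gen 4: 10011
11011
00001
01111

1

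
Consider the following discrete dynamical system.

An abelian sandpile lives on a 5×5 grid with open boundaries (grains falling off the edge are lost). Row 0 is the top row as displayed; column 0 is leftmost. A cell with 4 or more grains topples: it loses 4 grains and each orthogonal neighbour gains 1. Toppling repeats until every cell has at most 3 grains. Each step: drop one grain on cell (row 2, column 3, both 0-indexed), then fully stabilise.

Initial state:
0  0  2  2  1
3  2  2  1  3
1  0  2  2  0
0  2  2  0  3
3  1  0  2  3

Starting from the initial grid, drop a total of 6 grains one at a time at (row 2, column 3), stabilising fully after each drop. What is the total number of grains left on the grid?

43

gen 0: 0  0  2  2  1
3  2  2  1  3
1  0  2  2  0
0  2  2  0  3
3  1  0  2  3
gen 1: 0  0  2  2  1
3  2  2  1  3
1  0  2  3  0
0  2  2  0  3
3  1  0  2  3
gen 2: 0  0  2  2  1
3  2  2  2  3
1  0  3  0  1
0  2  2  1  3
3  1  0  2  3
gen 3: 0  0  2  2  1
3  2  2  2  3
1  0  3  1  1
0  2  2  1  3
3  1  0  2  3
gen 4: 0  0  2  2  1
3  2  2  2  3
1  0  3  2  1
0  2  2  1  3
3  1  0  2  3
gen 5: 0  0  2  2  1
3  2  2  2  3
1  0  3  3  1
0  2  2  1  3
3  1  0  2  3
gen 6: 0  0  2  2  1
3  2  3  3  3
1  1  0  1  2
0  2  3  2  3
3  1  0  2  3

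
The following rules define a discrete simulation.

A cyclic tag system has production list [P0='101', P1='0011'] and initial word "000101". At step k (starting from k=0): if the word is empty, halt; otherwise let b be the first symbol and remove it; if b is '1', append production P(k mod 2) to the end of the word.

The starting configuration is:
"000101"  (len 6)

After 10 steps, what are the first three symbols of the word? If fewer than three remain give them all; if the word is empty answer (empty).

001

t=0: "000101"  (len 6)
t=1: "00101"  (len 5)
t=2: "0101"  (len 4)
t=3: "101"  (len 3)
t=4: "010011"  (len 6)
t=5: "10011"  (len 5)
t=6: "00110011"  (len 8)
t=7: "0110011"  (len 7)
t=8: "110011"  (len 6)
t=9: "10011101"  (len 8)
t=10: "00111010011"  (len 11)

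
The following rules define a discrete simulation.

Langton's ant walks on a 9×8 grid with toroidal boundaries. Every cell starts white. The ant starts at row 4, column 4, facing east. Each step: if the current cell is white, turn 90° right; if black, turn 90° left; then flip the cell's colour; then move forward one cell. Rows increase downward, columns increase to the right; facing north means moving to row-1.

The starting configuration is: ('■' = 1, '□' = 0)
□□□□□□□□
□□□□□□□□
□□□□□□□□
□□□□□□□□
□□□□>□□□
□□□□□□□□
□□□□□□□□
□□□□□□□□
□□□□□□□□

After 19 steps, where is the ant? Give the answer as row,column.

2,3

k=0  □□□□□□□□
□□□□□□□□
□□□□□□□□
□□□□□□□□
□□□□>□□□
□□□□□□□□
□□□□□□□□
□□□□□□□□
□□□□□□□□
k=1  □□□□□□□□
□□□□□□□□
□□□□□□□□
□□□□□□□□
□□□□■□□□
□□□□v□□□
□□□□□□□□
□□□□□□□□
□□□□□□□□
k=2  □□□□□□□□
□□□□□□□□
□□□□□□□□
□□□□□□□□
□□□□■□□□
□□□<■□□□
□□□□□□□□
□□□□□□□□
□□□□□□□□
k=3  □□□□□□□□
□□□□□□□□
□□□□□□□□
□□□□□□□□
□□□^■□□□
□□□■■□□□
□□□□□□□□
□□□□□□□□
□□□□□□□□
k=4  □□□□□□□□
□□□□□□□□
□□□□□□□□
□□□□□□□□
□□□■>□□□
□□□■■□□□
□□□□□□□□
□□□□□□□□
□□□□□□□□
k=5  □□□□□□□□
□□□□□□□□
□□□□□□□□
□□□□^□□□
□□□■□□□□
□□□■■□□□
□□□□□□□□
□□□□□□□□
□□□□□□□□
k=6  □□□□□□□□
□□□□□□□□
□□□□□□□□
□□□□■>□□
□□□■□□□□
□□□■■□□□
□□□□□□□□
□□□□□□□□
□□□□□□□□
k=7  □□□□□□□□
□□□□□□□□
□□□□□□□□
□□□□■■□□
□□□■□v□□
□□□■■□□□
□□□□□□□□
□□□□□□□□
□□□□□□□□
k=8  □□□□□□□□
□□□□□□□□
□□□□□□□□
□□□□■■□□
□□□■<■□□
□□□■■□□□
□□□□□□□□
□□□□□□□□
□□□□□□□□
k=9  □□□□□□□□
□□□□□□□□
□□□□□□□□
□□□□^■□□
□□□■■■□□
□□□■■□□□
□□□□□□□□
□□□□□□□□
□□□□□□□□
k=10  □□□□□□□□
□□□□□□□□
□□□□□□□□
□□□<□■□□
□□□■■■□□
□□□■■□□□
□□□□□□□□
□□□□□□□□
□□□□□□□□
k=11  □□□□□□□□
□□□□□□□□
□□□^□□□□
□□□■□■□□
□□□■■■□□
□□□■■□□□
□□□□□□□□
□□□□□□□□
□□□□□□□□
k=12  □□□□□□□□
□□□□□□□□
□□□■>□□□
□□□■□■□□
□□□■■■□□
□□□■■□□□
□□□□□□□□
□□□□□□□□
□□□□□□□□
k=13  □□□□□□□□
□□□□□□□□
□□□■■□□□
□□□■v■□□
□□□■■■□□
□□□■■□□□
□□□□□□□□
□□□□□□□□
□□□□□□□□
k=14  □□□□□□□□
□□□□□□□□
□□□■■□□□
□□□<■■□□
□□□■■■□□
□□□■■□□□
□□□□□□□□
□□□□□□□□
□□□□□□□□
k=15  □□□□□□□□
□□□□□□□□
□□□■■□□□
□□□□■■□□
□□□v■■□□
□□□■■□□□
□□□□□□□□
□□□□□□□□
□□□□□□□□
k=16  □□□□□□□□
□□□□□□□□
□□□■■□□□
□□□□■■□□
□□□□>■□□
□□□■■□□□
□□□□□□□□
□□□□□□□□
□□□□□□□□
k=17  □□□□□□□□
□□□□□□□□
□□□■■□□□
□□□□^■□□
□□□□□■□□
□□□■■□□□
□□□□□□□□
□□□□□□□□
□□□□□□□□
k=18  □□□□□□□□
□□□□□□□□
□□□■■□□□
□□□<□■□□
□□□□□■□□
□□□■■□□□
□□□□□□□□
□□□□□□□□
□□□□□□□□
k=19  □□□□□□□□
□□□□□□□□
□□□^■□□□
□□□■□■□□
□□□□□■□□
□□□■■□□□
□□□□□□□□
□□□□□□□□
□□□□□□□□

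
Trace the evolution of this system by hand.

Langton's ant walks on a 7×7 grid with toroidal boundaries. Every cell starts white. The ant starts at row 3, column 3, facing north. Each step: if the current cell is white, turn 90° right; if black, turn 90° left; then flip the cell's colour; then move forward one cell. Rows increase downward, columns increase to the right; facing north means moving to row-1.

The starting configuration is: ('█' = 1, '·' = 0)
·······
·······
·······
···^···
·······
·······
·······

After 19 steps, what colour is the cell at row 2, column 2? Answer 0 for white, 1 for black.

1

t=0: ·······
·······
·······
···^···
·······
·······
·······
t=1: ·······
·······
·······
···█>··
·······
·······
·······
t=2: ·······
·······
·······
···██··
····v··
·······
·······
t=3: ·······
·······
·······
···██··
···<█··
·······
·······
t=4: ·······
·······
·······
···^█··
···██··
·······
·······
t=5: ·······
·······
·······
··<·█··
···██··
·······
·······
t=6: ·······
·······
··^····
··█·█··
···██··
·······
·······
t=7: ·······
·······
··█>···
··█·█··
···██··
·······
·······
t=8: ·······
·······
··██···
··█v█··
···██··
·······
·······
t=9: ·······
·······
··██···
··<██··
···██··
·······
·······
t=10: ·······
·······
··██···
···██··
··v██··
·······
·······
t=11: ·······
·······
··██···
···██··
·<███··
·······
·······
t=12: ·······
·······
··██···
·^·██··
·████··
·······
·······
t=13: ·······
·······
··██···
·█>██··
·████··
·······
·······
t=14: ·······
·······
··██···
·████··
·█v██··
·······
·······
t=15: ·······
·······
··██···
·████··
·█·>█··
·······
·······
t=16: ·······
·······
··██···
·██^█··
·█··█··
·······
·······
t=17: ·······
·······
··██···
·█<·█··
·█··█··
·······
·······
t=18: ·······
·······
··██···
·█··█··
·█v·█··
·······
·······
t=19: ·······
·······
··██···
·█··█··
·<█·█··
·······
·······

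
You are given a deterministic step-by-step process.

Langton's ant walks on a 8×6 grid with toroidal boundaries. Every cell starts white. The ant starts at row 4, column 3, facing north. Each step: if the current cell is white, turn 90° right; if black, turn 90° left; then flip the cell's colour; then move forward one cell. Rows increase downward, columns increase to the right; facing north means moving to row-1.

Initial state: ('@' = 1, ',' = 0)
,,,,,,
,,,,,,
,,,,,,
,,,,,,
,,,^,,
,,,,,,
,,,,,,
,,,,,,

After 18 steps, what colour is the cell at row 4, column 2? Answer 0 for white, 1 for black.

k=0  ,,,,,,
,,,,,,
,,,,,,
,,,,,,
,,,^,,
,,,,,,
,,,,,,
,,,,,,
k=1  ,,,,,,
,,,,,,
,,,,,,
,,,,,,
,,,@>,
,,,,,,
,,,,,,
,,,,,,
k=2  ,,,,,,
,,,,,,
,,,,,,
,,,,,,
,,,@@,
,,,,v,
,,,,,,
,,,,,,
k=3  ,,,,,,
,,,,,,
,,,,,,
,,,,,,
,,,@@,
,,,<@,
,,,,,,
,,,,,,
k=4  ,,,,,,
,,,,,,
,,,,,,
,,,,,,
,,,^@,
,,,@@,
,,,,,,
,,,,,,
k=5  ,,,,,,
,,,,,,
,,,,,,
,,,,,,
,,<,@,
,,,@@,
,,,,,,
,,,,,,
k=6  ,,,,,,
,,,,,,
,,,,,,
,,^,,,
,,@,@,
,,,@@,
,,,,,,
,,,,,,
k=7  ,,,,,,
,,,,,,
,,,,,,
,,@>,,
,,@,@,
,,,@@,
,,,,,,
,,,,,,
k=8  ,,,,,,
,,,,,,
,,,,,,
,,@@,,
,,@v@,
,,,@@,
,,,,,,
,,,,,,
k=9  ,,,,,,
,,,,,,
,,,,,,
,,@@,,
,,<@@,
,,,@@,
,,,,,,
,,,,,,
k=10  ,,,,,,
,,,,,,
,,,,,,
,,@@,,
,,,@@,
,,v@@,
,,,,,,
,,,,,,
k=11  ,,,,,,
,,,,,,
,,,,,,
,,@@,,
,,,@@,
,<@@@,
,,,,,,
,,,,,,
k=12  ,,,,,,
,,,,,,
,,,,,,
,,@@,,
,^,@@,
,@@@@,
,,,,,,
,,,,,,
k=13  ,,,,,,
,,,,,,
,,,,,,
,,@@,,
,@>@@,
,@@@@,
,,,,,,
,,,,,,
k=14  ,,,,,,
,,,,,,
,,,,,,
,,@@,,
,@@@@,
,@v@@,
,,,,,,
,,,,,,
k=15  ,,,,,,
,,,,,,
,,,,,,
,,@@,,
,@@@@,
,@,>@,
,,,,,,
,,,,,,
k=16  ,,,,,,
,,,,,,
,,,,,,
,,@@,,
,@@^@,
,@,,@,
,,,,,,
,,,,,,
k=17  ,,,,,,
,,,,,,
,,,,,,
,,@@,,
,@<,@,
,@,,@,
,,,,,,
,,,,,,
k=18  ,,,,,,
,,,,,,
,,,,,,
,,@@,,
,@,,@,
,@v,@,
,,,,,,
,,,,,,

0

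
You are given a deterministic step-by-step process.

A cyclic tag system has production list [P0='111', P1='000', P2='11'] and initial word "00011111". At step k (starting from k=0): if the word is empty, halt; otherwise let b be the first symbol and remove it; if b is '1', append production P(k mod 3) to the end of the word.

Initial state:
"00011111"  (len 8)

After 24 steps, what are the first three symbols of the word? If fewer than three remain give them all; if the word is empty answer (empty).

111

t=0: "00011111"  (len 8)
t=1: "0011111"  (len 7)
t=2: "011111"  (len 6)
t=3: "11111"  (len 5)
t=4: "1111111"  (len 7)
t=5: "111111000"  (len 9)
t=6: "1111100011"  (len 10)
t=7: "111100011111"  (len 12)
t=8: "11100011111000"  (len 14)
t=9: "110001111100011"  (len 15)
t=10: "10001111100011111"  (len 17)
t=11: "0001111100011111000"  (len 19)
t=12: "001111100011111000"  (len 18)
t=13: "01111100011111000"  (len 17)
t=14: "1111100011111000"  (len 16)
t=15: "11110001111100011"  (len 17)
t=16: "1110001111100011111"  (len 19)
t=17: "110001111100011111000"  (len 21)
t=18: "1000111110001111100011"  (len 22)
t=19: "000111110001111100011111"  (len 24)
t=20: "00111110001111100011111"  (len 23)
t=21: "0111110001111100011111"  (len 22)
t=22: "111110001111100011111"  (len 21)
t=23: "11110001111100011111000"  (len 23)
t=24: "111000111110001111100011"  (len 24)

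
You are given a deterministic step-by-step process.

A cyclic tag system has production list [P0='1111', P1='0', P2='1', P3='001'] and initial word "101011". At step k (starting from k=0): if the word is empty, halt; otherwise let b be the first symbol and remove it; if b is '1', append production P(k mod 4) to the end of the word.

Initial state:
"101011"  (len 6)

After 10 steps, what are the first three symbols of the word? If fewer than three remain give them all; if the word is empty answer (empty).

111

[0] "101011"  (len 6)
[1] "010111111"  (len 9)
[2] "10111111"  (len 8)
[3] "01111111"  (len 8)
[4] "1111111"  (len 7)
[5] "1111111111"  (len 10)
[6] "1111111110"  (len 10)
[7] "1111111101"  (len 10)
[8] "111111101001"  (len 12)
[9] "111111010011111"  (len 15)
[10] "111110100111110"  (len 15)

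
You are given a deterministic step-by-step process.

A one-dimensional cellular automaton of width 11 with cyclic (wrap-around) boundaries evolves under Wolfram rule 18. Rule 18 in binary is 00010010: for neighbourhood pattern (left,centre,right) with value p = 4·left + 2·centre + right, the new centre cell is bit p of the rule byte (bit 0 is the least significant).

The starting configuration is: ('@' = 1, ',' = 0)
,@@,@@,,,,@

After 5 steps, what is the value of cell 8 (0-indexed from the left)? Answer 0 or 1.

0

step 0: ,@@,@@,,,,@
step 1: ,,,,,,@,,@,
step 2: ,,,,,@,@@,@
step 3: @,,,@,,,,,,
step 4: ,@,@,@,,,,@
step 5: ,,,,,,@,,@,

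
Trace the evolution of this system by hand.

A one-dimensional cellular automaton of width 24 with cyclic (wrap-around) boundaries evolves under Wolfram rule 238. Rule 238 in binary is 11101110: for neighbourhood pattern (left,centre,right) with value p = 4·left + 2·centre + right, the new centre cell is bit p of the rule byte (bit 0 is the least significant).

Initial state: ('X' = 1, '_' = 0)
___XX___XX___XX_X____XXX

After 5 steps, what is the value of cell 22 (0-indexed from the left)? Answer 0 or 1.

k=0  ___XX___XX___XX_X____XXX
k=1  __XXX__XXX__XXXXX___XXXX
k=2  _XXXX_XXXX_XXXXXX__XXXXX
k=3  XXXXXXXXXXXXXXXXX_XXXXXX
k=4  XXXXXXXXXXXXXXXXXXXXXXXX
k=5  XXXXXXXXXXXXXXXXXXXXXXXX

1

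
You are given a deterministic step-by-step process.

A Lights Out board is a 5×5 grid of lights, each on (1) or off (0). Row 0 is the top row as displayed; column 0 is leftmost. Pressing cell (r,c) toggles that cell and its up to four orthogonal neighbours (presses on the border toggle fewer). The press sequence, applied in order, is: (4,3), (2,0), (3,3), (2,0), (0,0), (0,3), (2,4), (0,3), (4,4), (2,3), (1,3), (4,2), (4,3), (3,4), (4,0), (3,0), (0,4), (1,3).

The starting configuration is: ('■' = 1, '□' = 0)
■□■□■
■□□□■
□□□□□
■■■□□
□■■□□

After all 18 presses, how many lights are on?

0) ■□■□■
■□□□■
□□□□□
■■■□□
□■■□□
1) ■□■□■
■□□□■
□□□□□
■■■■□
□■□■■
2) ■□■□■
□□□□■
■■□□□
□■■■□
□■□■■
3) ■□■□■
□□□□■
■■□■□
□■□□■
□■□□■
4) ■□■□■
■□□□■
□□□■□
■■□□■
□■□□■
5) □■■□■
□□□□■
□□□■□
■■□□■
□■□□■
6) □■□■□
□□□■■
□□□■□
■■□□■
□■□□■
7) □■□■□
□□□■□
□□□□■
■■□□□
□■□□■
8) □■■□■
□□□□□
□□□□■
■■□□□
□■□□■
9) □■■□■
□□□□□
□□□□■
■■□□■
□■□■□
10) □■■□■
□□□■□
□□■■□
■■□■■
□■□■□
11) □■■■■
□□■□■
□□■□□
■■□■■
□■□■□
12) □■■■■
□□■□■
□□■□□
■■■■■
□□■□□
13) □■■■■
□□■□■
□□■□□
■■■□■
□□□■■
14) □■■■■
□□■□■
□□■□■
■■■■□
□□□■□
15) □■■■■
□□■□■
□□■□■
□■■■□
■■□■□
16) □■■■■
□□■□■
■□■□■
■□■■□
□■□■□
17) □■■□□
□□■□□
■□■□■
■□■■□
□■□■□
18) □■■■□
□□□■■
■□■■■
■□■■□
□■□■□

14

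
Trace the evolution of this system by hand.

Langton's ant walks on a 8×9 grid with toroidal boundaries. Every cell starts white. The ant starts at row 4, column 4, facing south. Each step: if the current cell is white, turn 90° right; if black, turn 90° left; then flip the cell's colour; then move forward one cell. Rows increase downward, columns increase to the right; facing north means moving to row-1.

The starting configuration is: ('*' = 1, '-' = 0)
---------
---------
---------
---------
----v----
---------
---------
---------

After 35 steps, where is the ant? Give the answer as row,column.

gen 0: ---------
---------
---------
---------
----v----
---------
---------
---------
gen 1: ---------
---------
---------
---------
---<*----
---------
---------
---------
gen 2: ---------
---------
---------
---^-----
---**----
---------
---------
---------
gen 3: ---------
---------
---------
---*>----
---**----
---------
---------
---------
gen 4: ---------
---------
---------
---**----
---*v----
---------
---------
---------
gen 5: ---------
---------
---------
---**----
---*->---
---------
---------
---------
gen 6: ---------
---------
---------
---**----
---*-*---
-----v---
---------
---------
gen 7: ---------
---------
---------
---**----
---*-*---
----<*---
---------
---------
gen 8: ---------
---------
---------
---**----
---*^*---
----**---
---------
---------
gen 9: ---------
---------
---------
---**----
---**>---
----**---
---------
---------
gen 10: ---------
---------
---------
---**^---
---**----
----**---
---------
---------
gen 11: ---------
---------
---------
---***>--
---**----
----**---
---------
---------
gen 12: ---------
---------
---------
---****--
---**-v--
----**---
---------
---------
gen 13: ---------
---------
---------
---****--
---**<*--
----**---
---------
---------
gen 14: ---------
---------
---------
---**^*--
---****--
----**---
---------
---------
gen 15: ---------
---------
---------
---*<-*--
---****--
----**---
---------
---------
gen 16: ---------
---------
---------
---*--*--
---*v**--
----**---
---------
---------
gen 17: ---------
---------
---------
---*--*--
---*->*--
----**---
---------
---------
gen 18: ---------
---------
---------
---*-^*--
---*--*--
----**---
---------
---------
gen 19: ---------
---------
---------
---*-*>--
---*--*--
----**---
---------
---------
gen 20: ---------
---------
------^--
---*-*---
---*--*--
----**---
---------
---------
gen 21: ---------
---------
------*>-
---*-*---
---*--*--
----**---
---------
---------
gen 22: ---------
---------
------**-
---*-*-v-
---*--*--
----**---
---------
---------
gen 23: ---------
---------
------**-
---*-*<*-
---*--*--
----**---
---------
---------
gen 24: ---------
---------
------^*-
---*-***-
---*--*--
----**---
---------
---------
gen 25: ---------
---------
-----<-*-
---*-***-
---*--*--
----**---
---------
---------
gen 26: ---------
-----^---
-----*-*-
---*-***-
---*--*--
----**---
---------
---------
gen 27: ---------
-----*>--
-----*-*-
---*-***-
---*--*--
----**---
---------
---------
gen 28: ---------
-----**--
-----*v*-
---*-***-
---*--*--
----**---
---------
---------
gen 29: ---------
-----**--
-----<**-
---*-***-
---*--*--
----**---
---------
---------
gen 30: ---------
-----**--
------**-
---*-v**-
---*--*--
----**---
---------
---------
gen 31: ---------
-----**--
------**-
---*-->*-
---*--*--
----**---
---------
---------
gen 32: ---------
-----**--
------^*-
---*---*-
---*--*--
----**---
---------
---------
gen 33: ---------
-----**--
-----<-*-
---*---*-
---*--*--
----**---
---------
---------
gen 34: ---------
-----^*--
-----*-*-
---*---*-
---*--*--
----**---
---------
---------
gen 35: ---------
----<-*--
-----*-*-
---*---*-
---*--*--
----**---
---------
---------

1,4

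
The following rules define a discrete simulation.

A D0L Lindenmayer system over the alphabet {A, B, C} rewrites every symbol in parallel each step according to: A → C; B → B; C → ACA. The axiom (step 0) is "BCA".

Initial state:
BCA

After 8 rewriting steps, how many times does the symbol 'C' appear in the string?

t=0: BCA
t=1: BACAC
t=2: BCACACACA
t=3: BACACACACACACACAC
t=4: BCACACACACACACACACACACACACACACACA
t=5: BACACACACACACACACACACACACACACACACACACACACACACACACACACACACACACACAC
t=6: BCACACACACACACACACACACACACACACACACACACACACACACACACACACACAC…CACACACACACACACACACACACACACACACACACACACACACACACACACACACACA  (len 129)
t=7: BACACACACACACACACACACACACACACACACACACACACACACACACACACACACA…ACACACACACACACACACACACACACACACACACACACACACACACACACACACACAC  (len 257)
t=8: BCACACACACACACACACACACACACACACACACACACACACACACACACACACACAC…CACACACACACACACACACACACACACACACACACACACACACACACACACACACACA  (len 513)

256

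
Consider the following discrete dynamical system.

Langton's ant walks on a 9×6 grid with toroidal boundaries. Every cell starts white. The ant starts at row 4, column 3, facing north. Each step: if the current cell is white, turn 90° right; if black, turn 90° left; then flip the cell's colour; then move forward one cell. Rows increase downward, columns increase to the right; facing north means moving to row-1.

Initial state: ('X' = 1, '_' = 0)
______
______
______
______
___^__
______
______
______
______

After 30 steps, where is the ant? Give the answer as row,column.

5,2

gen 0: ______
______
______
______
___^__
______
______
______
______
gen 1: ______
______
______
______
___X>_
______
______
______
______
gen 2: ______
______
______
______
___XX_
____v_
______
______
______
gen 3: ______
______
______
______
___XX_
___<X_
______
______
______
gen 4: ______
______
______
______
___^X_
___XX_
______
______
______
gen 5: ______
______
______
______
__<_X_
___XX_
______
______
______
gen 6: ______
______
______
__^___
__X_X_
___XX_
______
______
______
gen 7: ______
______
______
__X>__
__X_X_
___XX_
______
______
______
gen 8: ______
______
______
__XX__
__XvX_
___XX_
______
______
______
gen 9: ______
______
______
__XX__
__<XX_
___XX_
______
______
______
gen 10: ______
______
______
__XX__
___XX_
__vXX_
______
______
______
gen 11: ______
______
______
__XX__
___XX_
_<XXX_
______
______
______
gen 12: ______
______
______
__XX__
_^_XX_
_XXXX_
______
______
______
gen 13: ______
______
______
__XX__
_X>XX_
_XXXX_
______
______
______
gen 14: ______
______
______
__XX__
_XXXX_
_XvXX_
______
______
______
gen 15: ______
______
______
__XX__
_XXXX_
_X_>X_
______
______
______
gen 16: ______
______
______
__XX__
_XX^X_
_X__X_
______
______
______
gen 17: ______
______
______
__XX__
_X<_X_
_X__X_
______
______
______
gen 18: ______
______
______
__XX__
_X__X_
_Xv_X_
______
______
______
gen 19: ______
______
______
__XX__
_X__X_
_<X_X_
______
______
______
gen 20: ______
______
______
__XX__
_X__X_
__X_X_
_v____
______
______
gen 21: ______
______
______
__XX__
_X__X_
__X_X_
<X____
______
______
gen 22: ______
______
______
__XX__
_X__X_
^_X_X_
XX____
______
______
gen 23: ______
______
______
__XX__
_X__X_
X>X_X_
XX____
______
______
gen 24: ______
______
______
__XX__
_X__X_
XXX_X_
Xv____
______
______
gen 25: ______
______
______
__XX__
_X__X_
XXX_X_
X_>___
______
______
gen 26: ______
______
______
__XX__
_X__X_
XXX_X_
X_X___
__v___
______
gen 27: ______
______
______
__XX__
_X__X_
XXX_X_
X_X___
_<X___
______
gen 28: ______
______
______
__XX__
_X__X_
XXX_X_
X^X___
_XX___
______
gen 29: ______
______
______
__XX__
_X__X_
XXX_X_
XX>___
_XX___
______
gen 30: ______
______
______
__XX__
_X__X_
XX^_X_
XX____
_XX___
______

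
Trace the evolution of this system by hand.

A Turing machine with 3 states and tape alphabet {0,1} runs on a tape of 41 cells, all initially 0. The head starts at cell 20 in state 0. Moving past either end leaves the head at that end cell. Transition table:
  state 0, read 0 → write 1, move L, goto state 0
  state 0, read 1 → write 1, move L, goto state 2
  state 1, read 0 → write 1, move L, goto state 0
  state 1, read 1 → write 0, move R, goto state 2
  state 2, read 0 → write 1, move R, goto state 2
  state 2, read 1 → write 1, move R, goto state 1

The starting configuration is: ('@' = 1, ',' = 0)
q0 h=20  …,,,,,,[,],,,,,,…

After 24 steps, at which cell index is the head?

[0] q0 h=20  …,,,,,,[,],,,,,,…
[1] q0 h=19  …,,,,,,[,]@,,,,,…
[2] q0 h=18  …,,,,,,[,]@@,,,,…
[3] q0 h=17  …,,,,,,[,]@@@,,,…
[4] q0 h=16  …,,,,,,[,]@@@@,,…
[5] q0 h=15  …,,,,,,[,]@@@@@,…
[6] q0 h=14  …,,,,,,[,]@@@@@@…
[7] q0 h=13  …,,,,,,[,]@@@@@@…
[8] q0 h=12  …,,,,,,[,]@@@@@@…
[9] q0 h=11  …,,,,,,[,]@@@@@@…
[10] q0 h=10  …,,,,,,[,]@@@@@@…
[11] q0 h= 9  …,,,,,,[,]@@@@@@…
[12] q0 h= 8  …,,,,,,[,]@@@@@@…
[13] q0 h= 7  …,,,,,,[,]@@@@@@…
[14] q0 h= 6  |,,,,,,[,]@@@@@@…
[15] q0 h= 5  |,,,,,[,]@@@@@@…
[16] q0 h= 4  |,,,,[,]@@@@@@…
[17] q0 h= 3  |,,,[,]@@@@@@…
[18] q0 h= 2  |,,[,]@@@@@@…
[19] q0 h= 1  |,[,]@@@@@@…
[20] q0 h= 0  |[,]@@@@@@…
[21] q0 h= 0  |[@]@@@@@@…
[22] q2 h= 0  |[@]@@@@@@…
[23] q1 h= 1  |@[@]@@@@@@…
[24] q2 h= 2  |@,[@]@@@@@@…

2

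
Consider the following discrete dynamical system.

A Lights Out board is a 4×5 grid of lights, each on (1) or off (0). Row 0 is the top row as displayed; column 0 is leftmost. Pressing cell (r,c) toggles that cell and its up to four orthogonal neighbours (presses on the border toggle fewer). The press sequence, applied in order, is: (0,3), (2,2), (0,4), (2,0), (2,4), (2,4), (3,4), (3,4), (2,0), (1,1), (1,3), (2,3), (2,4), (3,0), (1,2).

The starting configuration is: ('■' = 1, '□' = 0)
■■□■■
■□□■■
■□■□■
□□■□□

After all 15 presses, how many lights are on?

8

t=0: ■■□■■
■□□■■
■□■□■
□□■□□
t=1: ■■■□□
■□□□■
■□■□■
□□■□□
t=2: ■■■□□
■□■□■
■■□■■
□□□□□
t=3: ■■■■■
■□■□□
■■□■■
□□□□□
t=4: ■■■■■
□□■□□
□□□■■
■□□□□
t=5: ■■■■■
□□■□■
□□□□□
■□□□■
t=6: ■■■■■
□□■□□
□□□■■
■□□□□
t=7: ■■■■■
□□■□□
□□□■□
■□□■■
t=8: ■■■■■
□□■□□
□□□■■
■□□□□
t=9: ■■■■■
■□■□□
■■□■■
□□□□□
t=10: ■□■■■
□■□□□
■□□■■
□□□□□
t=11: ■□■□■
□■■■■
■□□□■
□□□□□
t=12: ■□■□■
□■■□■
■□■■□
□□□■□
t=13: ■□■□■
□■■□□
■□■□■
□□□■■
t=14: ■□■□■
□■■□□
□□■□■
■■□■■
t=15: ■□□□■
□□□■□
□□□□■
■■□■■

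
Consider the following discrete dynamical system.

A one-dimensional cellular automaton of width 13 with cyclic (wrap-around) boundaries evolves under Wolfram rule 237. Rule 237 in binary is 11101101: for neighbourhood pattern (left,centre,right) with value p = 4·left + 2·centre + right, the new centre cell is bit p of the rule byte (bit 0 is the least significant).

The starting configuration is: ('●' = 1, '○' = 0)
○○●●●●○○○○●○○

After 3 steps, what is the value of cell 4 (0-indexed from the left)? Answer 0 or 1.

[0] ○○●●●●○○○○●○○
[1] ●○●●●●○●●○●○●
[2] ●●●●●●●●●●●●●
[3] ●●●●●●●●●●●●●

1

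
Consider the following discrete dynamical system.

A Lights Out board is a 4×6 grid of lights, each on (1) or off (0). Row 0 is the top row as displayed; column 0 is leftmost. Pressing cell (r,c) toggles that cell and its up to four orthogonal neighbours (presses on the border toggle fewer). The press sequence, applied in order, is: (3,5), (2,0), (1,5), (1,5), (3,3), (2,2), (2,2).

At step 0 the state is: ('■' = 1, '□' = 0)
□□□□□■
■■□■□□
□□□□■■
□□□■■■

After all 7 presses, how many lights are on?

0) □□□□□■
■■□■□□
□□□□■■
□□□■■■
1) □□□□□■
■■□■□□
□□□□■□
□□□■□□
2) □□□□□■
□■□■□□
■■□□■□
■□□■□□
3) □□□□□□
□■□■■■
■■□□■■
■□□■□□
4) □□□□□■
□■□■□□
■■□□■□
■□□■□□
5) □□□□□■
□■□■□□
■■□■■□
■□■□■□
6) □□□□□■
□■■■□□
■□■□■□
■□□□■□
7) □□□□□■
□■□■□□
■■□■■□
■□■□■□

10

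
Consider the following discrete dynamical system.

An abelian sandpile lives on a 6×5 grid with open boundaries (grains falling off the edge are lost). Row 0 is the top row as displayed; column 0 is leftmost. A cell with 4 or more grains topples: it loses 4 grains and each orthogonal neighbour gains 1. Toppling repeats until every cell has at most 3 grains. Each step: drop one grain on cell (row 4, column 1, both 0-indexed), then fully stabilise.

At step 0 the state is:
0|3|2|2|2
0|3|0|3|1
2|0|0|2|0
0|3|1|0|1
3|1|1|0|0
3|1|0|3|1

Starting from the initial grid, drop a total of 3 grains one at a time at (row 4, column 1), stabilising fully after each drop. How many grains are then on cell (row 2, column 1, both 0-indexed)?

t=0: 0|3|2|2|2
0|3|0|3|1
2|0|0|2|0
0|3|1|0|1
3|1|1|0|0
3|1|0|3|1
t=1: 0|3|2|2|2
0|3|0|3|1
2|0|0|2|0
0|3|1|0|1
3|2|1|0|0
3|1|0|3|1
t=2: 0|3|2|2|2
0|3|0|3|1
2|0|0|2|0
0|3|1|0|1
3|3|1|0|0
3|1|0|3|1
t=3: 0|3|2|2|2
0|3|0|3|1
2|1|0|2|0
2|0|2|0|1
1|2|2|0|0
0|3|0|3|1

1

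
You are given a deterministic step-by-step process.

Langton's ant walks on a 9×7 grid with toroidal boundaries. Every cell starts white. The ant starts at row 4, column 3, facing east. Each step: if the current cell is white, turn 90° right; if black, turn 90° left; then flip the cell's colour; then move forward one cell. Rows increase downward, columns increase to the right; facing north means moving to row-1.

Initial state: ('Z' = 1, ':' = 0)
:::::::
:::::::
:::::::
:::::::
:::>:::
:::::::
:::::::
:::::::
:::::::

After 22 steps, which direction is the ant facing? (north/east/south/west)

gen 0: :::::::
:::::::
:::::::
:::::::
:::>:::
:::::::
:::::::
:::::::
:::::::
gen 1: :::::::
:::::::
:::::::
:::::::
:::Z:::
:::v:::
:::::::
:::::::
:::::::
gen 2: :::::::
:::::::
:::::::
:::::::
:::Z:::
::<Z:::
:::::::
:::::::
:::::::
gen 3: :::::::
:::::::
:::::::
:::::::
::^Z:::
::ZZ:::
:::::::
:::::::
:::::::
gen 4: :::::::
:::::::
:::::::
:::::::
::Z>:::
::ZZ:::
:::::::
:::::::
:::::::
gen 5: :::::::
:::::::
:::::::
:::^:::
::Z::::
::ZZ:::
:::::::
:::::::
:::::::
gen 6: :::::::
:::::::
:::::::
:::Z>::
::Z::::
::ZZ:::
:::::::
:::::::
:::::::
gen 7: :::::::
:::::::
:::::::
:::ZZ::
::Z:v::
::ZZ:::
:::::::
:::::::
:::::::
gen 8: :::::::
:::::::
:::::::
:::ZZ::
::Z<Z::
::ZZ:::
:::::::
:::::::
:::::::
gen 9: :::::::
:::::::
:::::::
:::^Z::
::ZZZ::
::ZZ:::
:::::::
:::::::
:::::::
gen 10: :::::::
:::::::
:::::::
::<:Z::
::ZZZ::
::ZZ:::
:::::::
:::::::
:::::::
gen 11: :::::::
:::::::
::^::::
::Z:Z::
::ZZZ::
::ZZ:::
:::::::
:::::::
:::::::
gen 12: :::::::
:::::::
::Z>:::
::Z:Z::
::ZZZ::
::ZZ:::
:::::::
:::::::
:::::::
gen 13: :::::::
:::::::
::ZZ:::
::ZvZ::
::ZZZ::
::ZZ:::
:::::::
:::::::
:::::::
gen 14: :::::::
:::::::
::ZZ:::
::<ZZ::
::ZZZ::
::ZZ:::
:::::::
:::::::
:::::::
gen 15: :::::::
:::::::
::ZZ:::
:::ZZ::
::vZZ::
::ZZ:::
:::::::
:::::::
:::::::
gen 16: :::::::
:::::::
::ZZ:::
:::ZZ::
:::>Z::
::ZZ:::
:::::::
:::::::
:::::::
gen 17: :::::::
:::::::
::ZZ:::
:::^Z::
::::Z::
::ZZ:::
:::::::
:::::::
:::::::
gen 18: :::::::
:::::::
::ZZ:::
::<:Z::
::::Z::
::ZZ:::
:::::::
:::::::
:::::::
gen 19: :::::::
:::::::
::^Z:::
::Z:Z::
::::Z::
::ZZ:::
:::::::
:::::::
:::::::
gen 20: :::::::
:::::::
:<:Z:::
::Z:Z::
::::Z::
::ZZ:::
:::::::
:::::::
:::::::
gen 21: :::::::
:^:::::
:Z:Z:::
::Z:Z::
::::Z::
::ZZ:::
:::::::
:::::::
:::::::
gen 22: :::::::
:Z>::::
:Z:Z:::
::Z:Z::
::::Z::
::ZZ:::
:::::::
:::::::
:::::::

east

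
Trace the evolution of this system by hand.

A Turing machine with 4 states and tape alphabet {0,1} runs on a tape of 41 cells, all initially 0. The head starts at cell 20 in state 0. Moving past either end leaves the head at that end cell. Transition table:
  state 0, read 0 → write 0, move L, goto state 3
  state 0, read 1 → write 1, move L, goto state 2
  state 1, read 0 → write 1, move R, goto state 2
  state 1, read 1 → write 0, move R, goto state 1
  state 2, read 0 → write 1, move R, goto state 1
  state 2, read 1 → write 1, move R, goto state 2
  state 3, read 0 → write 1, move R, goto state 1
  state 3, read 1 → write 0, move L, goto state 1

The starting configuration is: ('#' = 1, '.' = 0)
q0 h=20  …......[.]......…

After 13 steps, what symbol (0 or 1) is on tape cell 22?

1

[0] q0 h=20  …......[.]......…
[1] q3 h=19  …......[.]......…
[2] q1 h=20  ….....#[.]......…
[3] q2 h=21  …....##[.]......…
[4] q1 h=22  …...###[.]......…
[5] q2 h=23  …..####[.]......…
[6] q1 h=24  ….#####[.]......…
[7] q2 h=25  …######[.]......…
[8] q1 h=26  …######[.]......…
[9] q2 h=27  …######[.]......…
[10] q1 h=28  …######[.]......…
[11] q2 h=29  …######[.]......…
[12] q1 h=30  …######[.]......…
[13] q2 h=31  …######[.]......…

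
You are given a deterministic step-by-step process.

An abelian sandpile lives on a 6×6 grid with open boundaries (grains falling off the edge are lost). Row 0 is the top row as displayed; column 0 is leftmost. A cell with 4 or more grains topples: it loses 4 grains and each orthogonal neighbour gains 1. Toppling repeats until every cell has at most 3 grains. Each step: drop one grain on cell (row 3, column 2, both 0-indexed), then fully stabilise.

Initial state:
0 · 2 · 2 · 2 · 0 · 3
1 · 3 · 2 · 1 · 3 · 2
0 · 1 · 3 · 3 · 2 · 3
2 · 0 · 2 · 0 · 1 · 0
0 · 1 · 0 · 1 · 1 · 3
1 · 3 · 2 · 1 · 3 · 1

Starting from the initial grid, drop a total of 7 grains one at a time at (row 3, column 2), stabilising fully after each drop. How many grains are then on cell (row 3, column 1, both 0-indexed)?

t=0: 0 · 2 · 2 · 2 · 0 · 3
1 · 3 · 2 · 1 · 3 · 2
0 · 1 · 3 · 3 · 2 · 3
2 · 0 · 2 · 0 · 1 · 0
0 · 1 · 0 · 1 · 1 · 3
1 · 3 · 2 · 1 · 3 · 1
t=1: 0 · 2 · 2 · 2 · 0 · 3
1 · 3 · 2 · 1 · 3 · 2
0 · 1 · 3 · 3 · 2 · 3
2 · 0 · 3 · 0 · 1 · 0
0 · 1 · 0 · 1 · 1 · 3
1 · 3 · 2 · 1 · 3 · 1
t=2: 0 · 2 · 2 · 2 · 0 · 3
1 · 3 · 3 · 2 · 3 · 2
0 · 2 · 1 · 0 · 3 · 3
2 · 1 · 1 · 2 · 1 · 0
0 · 1 · 1 · 1 · 1 · 3
1 · 3 · 2 · 1 · 3 · 1
t=3: 0 · 2 · 2 · 2 · 0 · 3
1 · 3 · 3 · 2 · 3 · 2
0 · 2 · 1 · 0 · 3 · 3
2 · 1 · 2 · 2 · 1 · 0
0 · 1 · 1 · 1 · 1 · 3
1 · 3 · 2 · 1 · 3 · 1
t=4: 0 · 2 · 2 · 2 · 0 · 3
1 · 3 · 3 · 2 · 3 · 2
0 · 2 · 1 · 0 · 3 · 3
2 · 1 · 3 · 2 · 1 · 0
0 · 1 · 1 · 1 · 1 · 3
1 · 3 · 2 · 1 · 3 · 1
t=5: 0 · 2 · 2 · 2 · 0 · 3
1 · 3 · 3 · 2 · 3 · 2
0 · 2 · 2 · 0 · 3 · 3
2 · 2 · 0 · 3 · 1 · 0
0 · 1 · 2 · 1 · 1 · 3
1 · 3 · 2 · 1 · 3 · 1
t=6: 0 · 2 · 2 · 2 · 0 · 3
1 · 3 · 3 · 2 · 3 · 2
0 · 2 · 2 · 0 · 3 · 3
2 · 2 · 1 · 3 · 1 · 0
0 · 1 · 2 · 1 · 1 · 3
1 · 3 · 2 · 1 · 3 · 1
t=7: 0 · 2 · 2 · 2 · 0 · 3
1 · 3 · 3 · 2 · 3 · 2
0 · 2 · 2 · 0 · 3 · 3
2 · 2 · 2 · 3 · 1 · 0
0 · 1 · 2 · 1 · 1 · 3
1 · 3 · 2 · 1 · 3 · 1

2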